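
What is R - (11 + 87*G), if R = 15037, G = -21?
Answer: 16853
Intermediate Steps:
R - (11 + 87*G) = 15037 - (11 + 87*(-21)) = 15037 - (11 - 1827) = 15037 - 1*(-1816) = 15037 + 1816 = 16853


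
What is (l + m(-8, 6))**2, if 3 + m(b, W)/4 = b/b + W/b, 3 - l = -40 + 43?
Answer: 121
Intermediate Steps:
l = 0 (l = 3 - (-40 + 43) = 3 - 1*3 = 3 - 3 = 0)
m(b, W) = -8 + 4*W/b (m(b, W) = -12 + 4*(b/b + W/b) = -12 + 4*(1 + W/b) = -12 + (4 + 4*W/b) = -8 + 4*W/b)
(l + m(-8, 6))**2 = (0 + (-8 + 4*6/(-8)))**2 = (0 + (-8 + 4*6*(-1/8)))**2 = (0 + (-8 - 3))**2 = (0 - 11)**2 = (-11)**2 = 121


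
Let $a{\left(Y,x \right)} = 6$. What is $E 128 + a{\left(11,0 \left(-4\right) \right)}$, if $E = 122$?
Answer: $15622$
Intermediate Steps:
$E 128 + a{\left(11,0 \left(-4\right) \right)} = 122 \cdot 128 + 6 = 15616 + 6 = 15622$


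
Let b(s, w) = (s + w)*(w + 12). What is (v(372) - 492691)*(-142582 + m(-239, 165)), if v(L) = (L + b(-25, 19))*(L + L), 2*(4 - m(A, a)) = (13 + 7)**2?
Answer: 50587244846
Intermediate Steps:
b(s, w) = (12 + w)*(s + w) (b(s, w) = (s + w)*(12 + w) = (12 + w)*(s + w))
m(A, a) = -196 (m(A, a) = 4 - (13 + 7)**2/2 = 4 - 1/2*20**2 = 4 - 1/2*400 = 4 - 200 = -196)
v(L) = 2*L*(-186 + L) (v(L) = (L + (19**2 + 12*(-25) + 12*19 - 25*19))*(L + L) = (L + (361 - 300 + 228 - 475))*(2*L) = (L - 186)*(2*L) = (-186 + L)*(2*L) = 2*L*(-186 + L))
(v(372) - 492691)*(-142582 + m(-239, 165)) = (2*372*(-186 + 372) - 492691)*(-142582 - 196) = (2*372*186 - 492691)*(-142778) = (138384 - 492691)*(-142778) = -354307*(-142778) = 50587244846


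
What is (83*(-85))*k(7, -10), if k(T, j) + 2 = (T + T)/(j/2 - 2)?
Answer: 28220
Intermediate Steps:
k(T, j) = -2 + 2*T/(-2 + j/2) (k(T, j) = -2 + (T + T)/(j/2 - 2) = -2 + (2*T)/(j*(1/2) - 2) = -2 + (2*T)/(j/2 - 2) = -2 + (2*T)/(-2 + j/2) = -2 + 2*T/(-2 + j/2))
(83*(-85))*k(7, -10) = (83*(-85))*(2*(4 - 1*(-10) + 2*7)/(-4 - 10)) = -14110*(4 + 10 + 14)/(-14) = -14110*(-1)*28/14 = -7055*(-4) = 28220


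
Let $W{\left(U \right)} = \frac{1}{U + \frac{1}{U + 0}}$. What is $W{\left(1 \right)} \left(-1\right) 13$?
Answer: $- \frac{13}{2} \approx -6.5$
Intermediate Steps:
$W{\left(U \right)} = \frac{1}{U + \frac{1}{U}}$
$W{\left(1 \right)} \left(-1\right) 13 = 1 \frac{1}{1 + 1^{2}} \left(-1\right) 13 = 1 \frac{1}{1 + 1} \left(-1\right) 13 = 1 \cdot \frac{1}{2} \left(-1\right) 13 = \frac{1}{2} \left(-1\right) 13 = \left(- \frac{1}{2}\right) 13 = - \frac{13}{2}$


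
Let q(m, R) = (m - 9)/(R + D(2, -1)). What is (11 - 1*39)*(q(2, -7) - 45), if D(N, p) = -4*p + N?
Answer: 1064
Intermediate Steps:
D(N, p) = N - 4*p
q(m, R) = (-9 + m)/(6 + R) (q(m, R) = (m - 9)/(R + (2 - 4*(-1))) = (-9 + m)/(R + (2 + 4)) = (-9 + m)/(R + 6) = (-9 + m)/(6 + R))
(11 - 1*39)*(q(2, -7) - 45) = (11 - 1*39)*((-9 + 2)/(6 - 7) - 45) = (11 - 39)*(-7/(-1) - 45) = -28*(-1*(-7) - 45) = -28*(7 - 45) = -28*(-38) = 1064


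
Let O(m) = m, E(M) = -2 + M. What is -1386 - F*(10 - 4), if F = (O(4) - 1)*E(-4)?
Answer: -1278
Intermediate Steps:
F = -18 (F = (4 - 1)*(-2 - 4) = 3*(-6) = -18)
-1386 - F*(10 - 4) = -1386 - (-18)*(10 - 4) = -1386 - (-18)*6 = -1386 - 1*(-108) = -1386 + 108 = -1278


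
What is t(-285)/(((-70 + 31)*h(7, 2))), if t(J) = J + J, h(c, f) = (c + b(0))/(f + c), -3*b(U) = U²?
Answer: 1710/91 ≈ 18.791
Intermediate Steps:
b(U) = -U²/3
h(c, f) = c/(c + f) (h(c, f) = (c - ⅓*0²)/(f + c) = (c - ⅓*0)/(c + f) = (c + 0)/(c + f) = c/(c + f))
t(J) = 2*J
t(-285)/(((-70 + 31)*h(7, 2))) = (2*(-285))/(((-70 + 31)*(7/(7 + 2)))) = -570/((-273/9)) = -570/((-39*7/9)) = -570/(-91/3) = -570*(-3/91) = 1710/91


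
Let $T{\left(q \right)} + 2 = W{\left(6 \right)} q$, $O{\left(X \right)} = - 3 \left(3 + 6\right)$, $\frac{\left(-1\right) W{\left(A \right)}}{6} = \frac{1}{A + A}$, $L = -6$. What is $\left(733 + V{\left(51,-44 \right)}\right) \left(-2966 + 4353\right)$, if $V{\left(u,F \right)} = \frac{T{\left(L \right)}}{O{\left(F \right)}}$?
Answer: $\frac{27448730}{27} \approx 1.0166 \cdot 10^{6}$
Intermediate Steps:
$W{\left(A \right)} = - \frac{3}{A}$ ($W{\left(A \right)} = - \frac{6}{A + A} = - \frac{6}{2 A} = - 6 \frac{1}{2 A} = - \frac{3}{A}$)
$O{\left(X \right)} = -27$ ($O{\left(X \right)} = \left(-3\right) 9 = -27$)
$T{\left(q \right)} = -2 - \frac{q}{2}$ ($T{\left(q \right)} = -2 + - \frac{3}{6} q = -2 + \left(-3\right) \frac{1}{6} q = -2 - \frac{q}{2}$)
$V{\left(u,F \right)} = - \frac{1}{27}$ ($V{\left(u,F \right)} = \frac{-2 - -3}{-27} = \left(-2 + 3\right) \left(- \frac{1}{27}\right) = 1 \left(- \frac{1}{27}\right) = - \frac{1}{27}$)
$\left(733 + V{\left(51,-44 \right)}\right) \left(-2966 + 4353\right) = \left(733 - \frac{1}{27}\right) \left(-2966 + 4353\right) = \frac{19790}{27} \cdot 1387 = \frac{27448730}{27}$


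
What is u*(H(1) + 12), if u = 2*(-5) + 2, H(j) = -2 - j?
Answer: -72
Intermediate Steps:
u = -8 (u = -10 + 2 = -8)
u*(H(1) + 12) = -8*((-2 - 1*1) + 12) = -8*((-2 - 1) + 12) = -8*(-3 + 12) = -8*9 = -72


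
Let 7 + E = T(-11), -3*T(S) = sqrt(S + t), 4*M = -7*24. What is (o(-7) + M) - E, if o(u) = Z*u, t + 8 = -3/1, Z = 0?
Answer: -35 + I*sqrt(22)/3 ≈ -35.0 + 1.5635*I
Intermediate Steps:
M = -42 (M = (-7*24)/4 = (1/4)*(-168) = -42)
t = -11 (t = -8 - 3/1 = -8 - 3*1 = -8 - 3 = -11)
T(S) = -sqrt(-11 + S)/3 (T(S) = -sqrt(S - 11)/3 = -sqrt(-11 + S)/3)
o(u) = 0 (o(u) = 0*u = 0)
E = -7 - I*sqrt(22)/3 (E = -7 - sqrt(-11 - 11)/3 = -7 - I*sqrt(22)/3 ≈ -7.0 - 1.5635*I)
(o(-7) + M) - E = (0 - 42) - (-7 - I*sqrt(22)/3) = -42 + (7 + I*sqrt(22)/3) = -35 + I*sqrt(22)/3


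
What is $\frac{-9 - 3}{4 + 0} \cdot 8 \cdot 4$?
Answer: $-96$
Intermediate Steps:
$\frac{-9 - 3}{4 + 0} \cdot 8 \cdot 4 = - \frac{12}{4} \cdot 8 \cdot 4 = \left(-12\right) \frac{1}{4} \cdot 8 \cdot 4 = \left(-3\right) 8 \cdot 4 = \left(-24\right) 4 = -96$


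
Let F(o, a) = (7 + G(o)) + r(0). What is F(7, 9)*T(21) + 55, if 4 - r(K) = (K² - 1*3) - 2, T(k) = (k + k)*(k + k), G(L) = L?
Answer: 40627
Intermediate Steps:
T(k) = 4*k² (T(k) = (2*k)*(2*k) = 4*k²)
r(K) = 9 - K² (r(K) = 4 - ((K² - 1*3) - 2) = 4 - ((K² - 3) - 2) = 4 - ((-3 + K²) - 2) = 4 - (-5 + K²) = 4 + (5 - K²) = 9 - K²)
F(o, a) = 16 + o (F(o, a) = (7 + o) + (9 - 1*0²) = (7 + o) + (9 - 1*0) = (7 + o) + (9 + 0) = (7 + o) + 9 = 16 + o)
F(7, 9)*T(21) + 55 = (16 + 7)*(4*21²) + 55 = 23*(4*441) + 55 = 23*1764 + 55 = 40572 + 55 = 40627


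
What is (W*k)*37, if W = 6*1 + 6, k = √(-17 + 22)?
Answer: 444*√5 ≈ 992.81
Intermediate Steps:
k = √5 ≈ 2.2361
W = 12 (W = 6 + 6 = 12)
(W*k)*37 = (12*√5)*37 = 444*√5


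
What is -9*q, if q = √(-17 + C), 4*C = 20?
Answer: -18*I*√3 ≈ -31.177*I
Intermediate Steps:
C = 5 (C = (¼)*20 = 5)
q = 2*I*√3 (q = √(-17 + 5) = √(-12) = 2*I*√3 ≈ 3.4641*I)
-9*q = -18*I*√3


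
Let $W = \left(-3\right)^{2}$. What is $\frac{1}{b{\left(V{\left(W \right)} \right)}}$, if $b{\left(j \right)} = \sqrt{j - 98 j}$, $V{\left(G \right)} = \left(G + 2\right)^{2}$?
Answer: $- \frac{i \sqrt{97}}{1067} \approx - 0.0092304 i$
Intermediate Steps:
$W = 9$
$V{\left(G \right)} = \left(2 + G\right)^{2}$
$b{\left(j \right)} = \sqrt{97} \sqrt{- j}$ ($b{\left(j \right)} = \sqrt{- 97 j} = \sqrt{97} \sqrt{- j}$)
$\frac{1}{b{\left(V{\left(W \right)} \right)}} = \frac{1}{\sqrt{97} \sqrt{- \left(2 + 9\right)^{2}}} = \frac{1}{\sqrt{97} \sqrt{- 11^{2}}} = \frac{1}{\sqrt{97} \sqrt{\left(-1\right) 121}} = \frac{1}{\sqrt{97} \sqrt{-121}} = \frac{1}{\sqrt{97} \cdot 11 i} = \frac{1}{11 i \sqrt{97}} = - \frac{i \sqrt{97}}{1067}$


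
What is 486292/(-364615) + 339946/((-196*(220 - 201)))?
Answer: -62880181099/678913130 ≈ -92.619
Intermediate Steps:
486292/(-364615) + 339946/((-196*(220 - 201))) = 486292*(-1/364615) + 339946/((-196*19)) = -486292/364615 + 339946/(-3724) = -486292/364615 + 339946*(-1/3724) = -486292/364615 - 169973/1862 = -62880181099/678913130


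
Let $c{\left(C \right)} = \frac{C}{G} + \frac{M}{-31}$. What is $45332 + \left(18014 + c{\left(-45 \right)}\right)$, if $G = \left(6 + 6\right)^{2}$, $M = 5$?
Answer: $\frac{31419381}{496} \approx 63346.0$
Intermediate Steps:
$G = 144$ ($G = 12^{2} = 144$)
$c{\left(C \right)} = - \frac{5}{31} + \frac{C}{144}$ ($c{\left(C \right)} = \frac{C}{144} + \frac{5}{-31} = C \frac{1}{144} + 5 \left(- \frac{1}{31}\right) = \frac{C}{144} - \frac{5}{31} = - \frac{5}{31} + \frac{C}{144}$)
$45332 + \left(18014 + c{\left(-45 \right)}\right) = 45332 + \left(18014 + \left(- \frac{5}{31} + \frac{1}{144} \left(-45\right)\right)\right) = 45332 + \left(18014 - \frac{235}{496}\right) = 45332 + \frac{8934709}{496} = \frac{31419381}{496}$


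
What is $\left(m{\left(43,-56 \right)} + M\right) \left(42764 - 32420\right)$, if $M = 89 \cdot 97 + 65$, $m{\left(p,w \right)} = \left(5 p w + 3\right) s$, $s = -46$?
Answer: $5817465600$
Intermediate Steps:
$m{\left(p,w \right)} = -138 - 230 p w$ ($m{\left(p,w \right)} = \left(5 p w + 3\right) \left(-46\right) = \left(3 + 5 p w\right) \left(-46\right) = -138 - 230 p w$)
$M = 8698$ ($M = 8633 + 65 = 8698$)
$\left(m{\left(43,-56 \right)} + M\right) \left(42764 - 32420\right) = \left(\left(-138 - 9890 \left(-56\right)\right) + 8698\right) \left(42764 - 32420\right) = \left(\left(-138 + 553840\right) + 8698\right) 10344 = \left(553702 + 8698\right) 10344 = 562400 \cdot 10344 = 5817465600$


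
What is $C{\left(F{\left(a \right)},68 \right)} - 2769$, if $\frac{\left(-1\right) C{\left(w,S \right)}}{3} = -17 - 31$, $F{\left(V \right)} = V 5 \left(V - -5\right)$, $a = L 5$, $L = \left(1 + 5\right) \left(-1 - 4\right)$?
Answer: $-2625$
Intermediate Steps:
$L = -30$ ($L = 6 \left(-5\right) = -30$)
$a = -150$ ($a = \left(-30\right) 5 = -150$)
$F{\left(V \right)} = 5 V \left(5 + V\right)$ ($F{\left(V \right)} = 5 V \left(V + 5\right) = 5 V \left(5 + V\right)$)
$C{\left(w,S \right)} = 144$ ($C{\left(w,S \right)} = - 3 \left(-17 - 31\right) = \left(-3\right) \left(-48\right) = 144$)
$C{\left(F{\left(a \right)},68 \right)} - 2769 = 144 - 2769 = -2625$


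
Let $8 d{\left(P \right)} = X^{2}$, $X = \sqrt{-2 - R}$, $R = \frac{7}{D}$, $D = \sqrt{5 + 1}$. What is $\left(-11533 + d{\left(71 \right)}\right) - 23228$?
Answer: $- \frac{139045}{4} - \frac{7 \sqrt{6}}{48} \approx -34762.0$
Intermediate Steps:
$D = \sqrt{6} \approx 2.4495$
$R = \frac{7 \sqrt{6}}{6}$ ($R = \frac{7}{\sqrt{6}} = 7 \frac{\sqrt{6}}{6} = \frac{7 \sqrt{6}}{6} \approx 2.8577$)
$X = \sqrt{-2 - \frac{7 \sqrt{6}}{6}} \approx 2.204 i$
$d{\left(P \right)} = - \frac{1}{4} - \frac{7 \sqrt{6}}{48}$ ($d{\left(P \right)} = \frac{\left(\frac{\sqrt{-72 - 42 \sqrt{6}}}{6}\right)^{2}}{8} = \frac{-2 - \frac{7 \sqrt{6}}{6}}{8} = - \frac{1}{4} - \frac{7 \sqrt{6}}{48}$)
$\left(-11533 + d{\left(71 \right)}\right) - 23228 = \left(-11533 - \left(\frac{1}{4} + \frac{7 \sqrt{6}}{48}\right)\right) - 23228 = \left(- \frac{46133}{4} - \frac{7 \sqrt{6}}{48}\right) - 23228 = - \frac{139045}{4} - \frac{7 \sqrt{6}}{48}$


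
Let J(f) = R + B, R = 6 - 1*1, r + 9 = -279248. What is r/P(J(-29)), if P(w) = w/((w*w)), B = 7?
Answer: -3351084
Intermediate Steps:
r = -279257 (r = -9 - 279248 = -279257)
R = 5 (R = 6 - 1 = 5)
J(f) = 12 (J(f) = 5 + 7 = 12)
P(w) = 1/w (P(w) = w/(w**2) = w/w**2 = 1/w)
r/P(J(-29)) = -279257/(1/12) = -279257/1/12 = -279257*12 = -3351084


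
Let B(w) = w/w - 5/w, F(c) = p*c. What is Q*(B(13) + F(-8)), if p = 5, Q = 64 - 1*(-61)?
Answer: -64000/13 ≈ -4923.1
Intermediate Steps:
Q = 125 (Q = 64 + 61 = 125)
F(c) = 5*c
B(w) = 1 - 5/w
Q*(B(13) + F(-8)) = 125*((-5 + 13)/13 + 5*(-8)) = 125*((1/13)*8 - 40) = 125*(8/13 - 40) = 125*(-512/13) = -64000/13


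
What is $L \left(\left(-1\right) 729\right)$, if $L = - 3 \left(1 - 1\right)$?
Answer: $0$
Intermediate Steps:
$L = 0$ ($L = \left(-3\right) 0 = 0$)
$L \left(\left(-1\right) 729\right) = 0 \left(\left(-1\right) 729\right) = 0 \left(-729\right) = 0$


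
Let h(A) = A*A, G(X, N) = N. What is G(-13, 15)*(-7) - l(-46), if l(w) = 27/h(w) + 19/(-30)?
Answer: -3313003/31740 ≈ -104.38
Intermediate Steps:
h(A) = A**2
l(w) = -19/30 + 27/w**2 (l(w) = 27/(w**2) + 19/(-30) = 27/w**2 + 19*(-1/30) = 27/w**2 - 19/30 = -19/30 + 27/w**2)
G(-13, 15)*(-7) - l(-46) = 15*(-7) - (-19/30 + 27/(-46)**2) = -105 - (-19/30 + 27*(1/2116)) = -105 - (-19/30 + 27/2116) = -105 - 1*(-19697/31740) = -105 + 19697/31740 = -3313003/31740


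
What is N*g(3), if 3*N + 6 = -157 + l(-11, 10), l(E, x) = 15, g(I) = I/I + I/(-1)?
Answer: 296/3 ≈ 98.667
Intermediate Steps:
g(I) = 1 - I (g(I) = 1 + I*(-1) = 1 - I)
N = -148/3 (N = -2 + (-157 + 15)/3 = -2 + (⅓)*(-142) = -2 - 142/3 = -148/3 ≈ -49.333)
N*g(3) = -148*(1 - 1*3)/3 = -148*(1 - 3)/3 = -148/3*(-2) = 296/3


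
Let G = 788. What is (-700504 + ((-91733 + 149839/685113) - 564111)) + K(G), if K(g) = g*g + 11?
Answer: -503827154570/685113 ≈ -7.3539e+5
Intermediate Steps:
K(g) = 11 + g² (K(g) = g² + 11 = 11 + g²)
(-700504 + ((-91733 + 149839/685113) - 564111)) + K(G) = (-700504 + ((-91733 + 149839/685113) - 564111)) + (11 + 788²) = (-700504 + ((-91733 + 149839*(1/685113)) - 564111)) + (11 + 620944) = (-700504 + ((-91733 + 149839/685113) - 564111)) + 620955 = (-700504 + (-62847320990/685113 - 564111)) + 620955 = (-700504 - 449327100533/685113) + 620955 = -929251497485/685113 + 620955 = -503827154570/685113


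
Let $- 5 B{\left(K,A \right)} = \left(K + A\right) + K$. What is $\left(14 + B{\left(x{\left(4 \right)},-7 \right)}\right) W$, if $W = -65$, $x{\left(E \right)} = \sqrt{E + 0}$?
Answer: $-949$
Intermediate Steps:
$x{\left(E \right)} = \sqrt{E}$
$B{\left(K,A \right)} = - \frac{2 K}{5} - \frac{A}{5}$ ($B{\left(K,A \right)} = - \frac{\left(K + A\right) + K}{5} = - \frac{\left(A + K\right) + K}{5} = - \frac{A + 2 K}{5} = - \frac{2 K}{5} - \frac{A}{5}$)
$\left(14 + B{\left(x{\left(4 \right)},-7 \right)}\right) W = \left(14 - \left(- \frac{7}{5} + \frac{2 \sqrt{4}}{5}\right)\right) \left(-65\right) = \left(14 + \left(\left(- \frac{2}{5}\right) 2 + \frac{7}{5}\right)\right) \left(-65\right) = \left(14 + \left(- \frac{4}{5} + \frac{7}{5}\right)\right) \left(-65\right) = \left(14 + \frac{3}{5}\right) \left(-65\right) = \frac{73}{5} \left(-65\right) = -949$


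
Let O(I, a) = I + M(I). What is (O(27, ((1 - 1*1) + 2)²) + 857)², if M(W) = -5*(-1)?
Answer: 790321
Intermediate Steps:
M(W) = 5
O(I, a) = 5 + I (O(I, a) = I + 5 = 5 + I)
(O(27, ((1 - 1*1) + 2)²) + 857)² = ((5 + 27) + 857)² = (32 + 857)² = 889² = 790321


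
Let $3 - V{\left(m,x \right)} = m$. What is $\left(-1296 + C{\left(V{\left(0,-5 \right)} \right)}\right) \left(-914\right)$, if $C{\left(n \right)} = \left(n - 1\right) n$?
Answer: $1179060$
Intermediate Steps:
$V{\left(m,x \right)} = 3 - m$
$C{\left(n \right)} = n \left(-1 + n\right)$ ($C{\left(n \right)} = \left(-1 + n\right) n = n \left(-1 + n\right)$)
$\left(-1296 + C{\left(V{\left(0,-5 \right)} \right)}\right) \left(-914\right) = \left(-1296 + \left(3 - 0\right) \left(-1 + \left(3 - 0\right)\right)\right) \left(-914\right) = \left(-1296 + \left(3 + 0\right) \left(-1 + \left(3 + 0\right)\right)\right) \left(-914\right) = \left(-1296 + 3 \left(-1 + 3\right)\right) \left(-914\right) = \left(-1296 + 3 \cdot 2\right) \left(-914\right) = \left(-1296 + 6\right) \left(-914\right) = \left(-1290\right) \left(-914\right) = 1179060$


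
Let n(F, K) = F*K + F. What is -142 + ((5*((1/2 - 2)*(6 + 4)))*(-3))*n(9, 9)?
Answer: 20108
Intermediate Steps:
n(F, K) = F + F*K
-142 + ((5*((1/2 - 2)*(6 + 4)))*(-3))*n(9, 9) = -142 + ((5*((1/2 - 2)*(6 + 4)))*(-3))*(9*(1 + 9)) = -142 + ((5*((1/2 - 2)*10))*(-3))*(9*10) = -142 + ((5*(-3/2*10))*(-3))*90 = -142 + ((5*(-15))*(-3))*90 = -142 - 75*(-3)*90 = -142 + 225*90 = -142 + 20250 = 20108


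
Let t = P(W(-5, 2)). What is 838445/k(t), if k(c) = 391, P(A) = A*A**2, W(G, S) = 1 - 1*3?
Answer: 838445/391 ≈ 2144.4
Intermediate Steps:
W(G, S) = -2 (W(G, S) = 1 - 3 = -2)
P(A) = A**3
t = -8 (t = (-2)**3 = -8)
838445/k(t) = 838445/391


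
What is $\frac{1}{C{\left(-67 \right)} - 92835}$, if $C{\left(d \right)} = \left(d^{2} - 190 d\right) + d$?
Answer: $- \frac{1}{75683} \approx -1.3213 \cdot 10^{-5}$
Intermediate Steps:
$C{\left(d \right)} = d^{2} - 189 d$
$\frac{1}{C{\left(-67 \right)} - 92835} = \frac{1}{- 67 \left(-189 - 67\right) - 92835} = \frac{1}{\left(-67\right) \left(-256\right) - 92835} = \frac{1}{17152 - 92835} = \frac{1}{-75683} = - \frac{1}{75683}$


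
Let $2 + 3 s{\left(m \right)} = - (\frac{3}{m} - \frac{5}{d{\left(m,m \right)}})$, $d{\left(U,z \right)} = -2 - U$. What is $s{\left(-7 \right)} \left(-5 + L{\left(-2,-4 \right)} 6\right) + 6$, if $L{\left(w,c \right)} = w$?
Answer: $\frac{194}{21} \approx 9.2381$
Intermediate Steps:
$s{\left(m \right)} = - \frac{2}{3} - \frac{1}{m} + \frac{5}{3 \left(-2 - m\right)}$ ($s{\left(m \right)} = - \frac{2}{3} + \frac{\left(-1\right) \left(\frac{3}{m} - \frac{5}{-2 - m}\right)}{3} = - \frac{2}{3} + \frac{\left(-1\right) \left(- \frac{5}{-2 - m} + \frac{3}{m}\right)}{3} = - \frac{2}{3} + \frac{- \frac{3}{m} + \frac{5}{-2 - m}}{3} = - \frac{2}{3} + \left(- \frac{1}{m} + \frac{5}{3 \left(-2 - m\right)}\right) = - \frac{2}{3} - \frac{1}{m} + \frac{5}{3 \left(-2 - m\right)}$)
$s{\left(-7 \right)} \left(-5 + L{\left(-2,-4 \right)} 6\right) + 6 = \frac{2 \left(-3 - \left(-7\right)^{2} - -42\right)}{3 \left(-7\right) \left(2 - 7\right)} \left(-5 - 12\right) + 6 = \frac{2}{3} \left(- \frac{1}{7}\right) \frac{1}{-5} \left(-3 - 49 + 42\right) \left(-5 - 12\right) + 6 = \frac{2}{3} \left(- \frac{1}{7}\right) \left(- \frac{1}{5}\right) \left(-3 - 49 + 42\right) \left(-17\right) + 6 = \frac{2}{3} \left(- \frac{1}{7}\right) \left(- \frac{1}{5}\right) \left(-10\right) \left(-17\right) + 6 = \left(- \frac{4}{21}\right) \left(-17\right) + 6 = \frac{68}{21} + 6 = \frac{194}{21}$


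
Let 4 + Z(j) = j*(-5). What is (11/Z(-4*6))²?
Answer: 121/13456 ≈ 0.0089923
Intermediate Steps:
Z(j) = -4 - 5*j (Z(j) = -4 + j*(-5) = -4 - 5*j)
(11/Z(-4*6))² = (11/(-4 - (-20)*6))² = (11/(-4 - 5*(-24)))² = (11/(-4 + 120))² = (11/116)² = 121/13456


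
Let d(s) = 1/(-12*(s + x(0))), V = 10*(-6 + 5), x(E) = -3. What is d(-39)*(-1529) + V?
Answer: -6569/504 ≈ -13.034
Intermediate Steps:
V = -10 (V = 10*(-1) = -10)
d(s) = 1/(36 - 12*s) (d(s) = 1/(-12*(s - 3)) = 1/(-12*(-3 + s)) = 1/(36 - 12*s))
d(-39)*(-1529) + V = -1/(-36 + 12*(-39))*(-1529) - 10 = -1/(-36 - 468)*(-1529) - 10 = -1/(-504)*(-1529) - 10 = -1*(-1/504)*(-1529) - 10 = (1/504)*(-1529) - 10 = -1529/504 - 10 = -6569/504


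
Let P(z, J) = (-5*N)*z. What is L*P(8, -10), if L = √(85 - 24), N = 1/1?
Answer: -40*√61 ≈ -312.41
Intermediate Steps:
N = 1
L = √61 ≈ 7.8102
P(z, J) = -5*z (P(z, J) = (-5*1)*z = -5*z)
L*P(8, -10) = √61*(-5*8) = √61*(-40) = -40*√61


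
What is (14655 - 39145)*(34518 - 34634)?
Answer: 2840840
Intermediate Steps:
(14655 - 39145)*(34518 - 34634) = -24490*(-116) = 2840840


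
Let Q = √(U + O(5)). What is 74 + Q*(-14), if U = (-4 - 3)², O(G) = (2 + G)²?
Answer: 74 - 98*√2 ≈ -64.593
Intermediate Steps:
U = 49 (U = (-7)² = 49)
Q = 7*√2 (Q = √(49 + (2 + 5)²) = √(49 + 7²) = √(49 + 49) = √98 = 7*√2 ≈ 9.8995)
74 + Q*(-14) = 74 + (7*√2)*(-14) = 74 - 98*√2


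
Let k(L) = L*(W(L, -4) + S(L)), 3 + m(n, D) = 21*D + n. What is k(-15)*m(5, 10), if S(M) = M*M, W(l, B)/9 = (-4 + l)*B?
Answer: -2890620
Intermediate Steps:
W(l, B) = 9*B*(-4 + l) (W(l, B) = 9*((-4 + l)*B) = 9*(B*(-4 + l)) = 9*B*(-4 + l))
m(n, D) = -3 + n + 21*D (m(n, D) = -3 + (21*D + n) = -3 + (n + 21*D) = -3 + n + 21*D)
S(M) = M²
k(L) = L*(144 + L² - 36*L) (k(L) = L*(9*(-4)*(-4 + L) + L²) = L*((144 - 36*L) + L²) = L*(144 + L² - 36*L))
k(-15)*m(5, 10) = (-15*(144 + (-15)² - 36*(-15)))*(-3 + 5 + 21*10) = (-15*(144 + 225 + 540))*(-3 + 5 + 210) = -15*909*212 = -13635*212 = -2890620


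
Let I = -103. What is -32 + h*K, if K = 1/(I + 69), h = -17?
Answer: -63/2 ≈ -31.500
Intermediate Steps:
K = -1/34 (K = 1/(-103 + 69) = 1/(-34) = -1/34 ≈ -0.029412)
-32 + h*K = -32 - 17*(-1/34) = -32 + 1/2 = -63/2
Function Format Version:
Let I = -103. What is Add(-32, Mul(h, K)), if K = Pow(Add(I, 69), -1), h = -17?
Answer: Rational(-63, 2) ≈ -31.500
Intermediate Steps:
K = Rational(-1, 34) (K = Pow(Add(-103, 69), -1) = Pow(-34, -1) = Rational(-1, 34) ≈ -0.029412)
Add(-32, Mul(h, K)) = Add(-32, Mul(-17, Rational(-1, 34))) = Add(-32, Rational(1, 2)) = Rational(-63, 2)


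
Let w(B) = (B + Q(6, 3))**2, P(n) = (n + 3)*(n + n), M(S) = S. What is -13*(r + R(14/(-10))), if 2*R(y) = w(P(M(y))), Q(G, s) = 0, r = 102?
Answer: -910286/625 ≈ -1456.5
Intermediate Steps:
P(n) = 2*n*(3 + n) (P(n) = (3 + n)*(2*n) = 2*n*(3 + n))
w(B) = B**2 (w(B) = (B + 0)**2 = B**2)
R(y) = 2*y**2*(3 + y)**2 (R(y) = (2*y*(3 + y))**2/2 = (4*y**2*(3 + y)**2)/2 = 2*y**2*(3 + y)**2)
-13*(r + R(14/(-10))) = -13*(102 + 2*(14/(-10))**2*(3 + 14/(-10))**2) = -13*(102 + 2*(14*(-1/10))**2*(3 + 14*(-1/10))**2) = -13*(102 + 2*(-7/5)**2*(3 - 7/5)**2) = -13*(102 + 2*(49/25)*(8/5)**2) = -13*(102 + 2*(49/25)*(64/25)) = -13*(102 + 6272/625) = -13*70022/625 = -910286/625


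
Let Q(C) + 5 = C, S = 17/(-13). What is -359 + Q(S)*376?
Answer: -35499/13 ≈ -2730.7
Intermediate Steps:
S = -17/13 (S = 17*(-1/13) = -17/13 ≈ -1.3077)
Q(C) = -5 + C
-359 + Q(S)*376 = -359 + (-5 - 17/13)*376 = -359 - 82/13*376 = -359 - 30832/13 = -35499/13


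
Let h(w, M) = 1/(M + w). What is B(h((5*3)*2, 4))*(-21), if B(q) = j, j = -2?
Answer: 42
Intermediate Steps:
B(q) = -2
B(h((5*3)*2, 4))*(-21) = -2*(-21) = 42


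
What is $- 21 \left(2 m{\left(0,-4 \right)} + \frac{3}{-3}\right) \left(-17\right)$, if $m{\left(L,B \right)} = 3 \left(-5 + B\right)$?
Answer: $-19635$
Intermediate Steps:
$m{\left(L,B \right)} = -15 + 3 B$
$- 21 \left(2 m{\left(0,-4 \right)} + \frac{3}{-3}\right) \left(-17\right) = - 21 \left(2 \left(-15 + 3 \left(-4\right)\right) + \frac{3}{-3}\right) \left(-17\right) = - 21 \left(2 \left(-15 - 12\right) + 3 \left(- \frac{1}{3}\right)\right) \left(-17\right) = - 21 \left(2 \left(-27\right) - 1\right) \left(-17\right) = - 21 \left(-54 - 1\right) \left(-17\right) = \left(-21\right) \left(-55\right) \left(-17\right) = 1155 \left(-17\right) = -19635$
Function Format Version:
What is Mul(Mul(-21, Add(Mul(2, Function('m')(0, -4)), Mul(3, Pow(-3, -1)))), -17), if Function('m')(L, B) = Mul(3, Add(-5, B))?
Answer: -19635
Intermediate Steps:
Function('m')(L, B) = Add(-15, Mul(3, B))
Mul(Mul(-21, Add(Mul(2, Function('m')(0, -4)), Mul(3, Pow(-3, -1)))), -17) = Mul(Mul(-21, Add(Mul(2, Add(-15, Mul(3, -4))), Mul(3, Pow(-3, -1)))), -17) = Mul(Mul(-21, Add(Mul(2, Add(-15, -12)), Mul(3, Rational(-1, 3)))), -17) = Mul(Mul(-21, Add(Mul(2, -27), -1)), -17) = Mul(Mul(-21, Add(-54, -1)), -17) = Mul(Mul(-21, -55), -17) = Mul(1155, -17) = -19635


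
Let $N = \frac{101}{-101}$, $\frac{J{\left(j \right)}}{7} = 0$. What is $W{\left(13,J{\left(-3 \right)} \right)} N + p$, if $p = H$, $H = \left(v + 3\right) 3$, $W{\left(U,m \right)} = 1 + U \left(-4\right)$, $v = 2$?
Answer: $66$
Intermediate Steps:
$J{\left(j \right)} = 0$ ($J{\left(j \right)} = 7 \cdot 0 = 0$)
$W{\left(U,m \right)} = 1 - 4 U$
$N = -1$ ($N = 101 \left(- \frac{1}{101}\right) = -1$)
$H = 15$ ($H = \left(2 + 3\right) 3 = 5 \cdot 3 = 15$)
$p = 15$
$W{\left(13,J{\left(-3 \right)} \right)} N + p = \left(1 - 52\right) \left(-1\right) + 15 = \left(-51\right) \left(-1\right) + 15 = 51 + 15 = 66$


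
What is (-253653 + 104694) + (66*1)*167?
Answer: -137937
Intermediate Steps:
(-253653 + 104694) + (66*1)*167 = -148959 + 66*167 = -148959 + 11022 = -137937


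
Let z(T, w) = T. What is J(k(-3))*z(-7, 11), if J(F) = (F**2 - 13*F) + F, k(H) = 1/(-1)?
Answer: -91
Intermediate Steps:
k(H) = -1
J(F) = F**2 - 12*F
J(k(-3))*z(-7, 11) = -(-12 - 1)*(-7) = -1*(-13)*(-7) = 13*(-7) = -91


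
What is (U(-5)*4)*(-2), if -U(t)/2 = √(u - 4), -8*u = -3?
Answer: 4*I*√58 ≈ 30.463*I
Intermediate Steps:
u = 3/8 (u = -⅛*(-3) = 3/8 ≈ 0.37500)
U(t) = -I*√58/2 (U(t) = -2*√(3/8 - 4) = -I*√58/2)
(U(-5)*4)*(-2) = (-I*√58/2*4)*(-2) = -2*I*√58*(-2) = 4*I*√58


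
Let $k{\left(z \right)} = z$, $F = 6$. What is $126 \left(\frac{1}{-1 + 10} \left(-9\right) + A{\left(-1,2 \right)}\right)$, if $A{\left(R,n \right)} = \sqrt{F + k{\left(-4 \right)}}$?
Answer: $-126 + 126 \sqrt{2} \approx 52.191$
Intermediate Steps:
$A{\left(R,n \right)} = \sqrt{2}$ ($A{\left(R,n \right)} = \sqrt{6 - 4} = \sqrt{2}$)
$126 \left(\frac{1}{-1 + 10} \left(-9\right) + A{\left(-1,2 \right)}\right) = 126 \left(\frac{1}{-1 + 10} \left(-9\right) + \sqrt{2}\right) = 126 \left(\frac{1}{9} \left(-9\right) + \sqrt{2}\right) = 126 \left(-1 + \sqrt{2}\right) = -126 + 126 \sqrt{2}$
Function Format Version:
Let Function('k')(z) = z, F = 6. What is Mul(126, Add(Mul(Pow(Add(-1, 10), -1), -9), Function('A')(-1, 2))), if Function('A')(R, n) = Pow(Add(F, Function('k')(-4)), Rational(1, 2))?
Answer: Add(-126, Mul(126, Pow(2, Rational(1, 2)))) ≈ 52.191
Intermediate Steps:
Function('A')(R, n) = Pow(2, Rational(1, 2)) (Function('A')(R, n) = Pow(Add(6, -4), Rational(1, 2)) = Pow(2, Rational(1, 2)))
Mul(126, Add(Mul(Pow(Add(-1, 10), -1), -9), Function('A')(-1, 2))) = Mul(126, Add(Mul(Pow(Add(-1, 10), -1), -9), Pow(2, Rational(1, 2)))) = Mul(126, Add(Mul(Pow(9, -1), -9), Pow(2, Rational(1, 2)))) = Mul(126, Add(Mul(Rational(1, 9), -9), Pow(2, Rational(1, 2)))) = Mul(126, Add(-1, Pow(2, Rational(1, 2)))) = Add(-126, Mul(126, Pow(2, Rational(1, 2))))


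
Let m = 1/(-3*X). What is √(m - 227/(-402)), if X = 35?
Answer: √109900770/14070 ≈ 0.74509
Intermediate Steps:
m = -1/105 (m = 1/(-3*35) = 1/(-105) = -1/105 ≈ -0.0095238)
√(m - 227/(-402)) = √(-1/105 - 227/(-402)) = √(-1/105 - 227*(-1/402)) = √(-1/105 + 227/402) = √(7811/14070) = √109900770/14070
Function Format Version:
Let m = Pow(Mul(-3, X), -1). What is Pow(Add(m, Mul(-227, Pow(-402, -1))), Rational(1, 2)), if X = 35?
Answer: Mul(Rational(1, 14070), Pow(109900770, Rational(1, 2))) ≈ 0.74509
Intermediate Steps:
m = Rational(-1, 105) (m = Pow(Mul(-3, 35), -1) = Pow(-105, -1) = Rational(-1, 105) ≈ -0.0095238)
Pow(Add(m, Mul(-227, Pow(-402, -1))), Rational(1, 2)) = Pow(Add(Rational(-1, 105), Mul(-227, Pow(-402, -1))), Rational(1, 2)) = Pow(Add(Rational(-1, 105), Mul(-227, Rational(-1, 402))), Rational(1, 2)) = Pow(Add(Rational(-1, 105), Rational(227, 402)), Rational(1, 2)) = Pow(Rational(7811, 14070), Rational(1, 2)) = Mul(Rational(1, 14070), Pow(109900770, Rational(1, 2)))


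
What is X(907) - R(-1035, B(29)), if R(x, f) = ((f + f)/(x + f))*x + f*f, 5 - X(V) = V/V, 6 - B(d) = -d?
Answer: -25869/20 ≈ -1293.4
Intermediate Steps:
B(d) = 6 + d (B(d) = 6 - (-1)*d = 6 + d)
X(V) = 4 (X(V) = 5 - V/V = 5 - 1*1 = 5 - 1 = 4)
R(x, f) = f**2 + 2*f*x/(f + x) (R(x, f) = ((2*f)/(f + x))*x + f**2 = (2*f/(f + x))*x + f**2 = 2*f*x/(f + x) + f**2 = f**2 + 2*f*x/(f + x))
X(907) - R(-1035, B(29)) = 4 - (6 + 29)*((6 + 29)**2 + 2*(-1035) + (6 + 29)*(-1035))/((6 + 29) - 1035) = 4 - 35*(35**2 - 2070 + 35*(-1035))/(35 - 1035) = 4 - 35*(1225 - 2070 - 36225)/(-1000) = 4 - 35*(-1)*(-37070)/1000 = 4 - 1*25949/20 = 4 - 25949/20 = -25869/20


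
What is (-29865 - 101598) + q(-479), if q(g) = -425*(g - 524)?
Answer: 294812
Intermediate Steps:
q(g) = 222700 - 425*g (q(g) = -425*(-524 + g) = 222700 - 425*g)
(-29865 - 101598) + q(-479) = (-29865 - 101598) + (222700 - 425*(-479)) = -131463 + (222700 + 203575) = -131463 + 426275 = 294812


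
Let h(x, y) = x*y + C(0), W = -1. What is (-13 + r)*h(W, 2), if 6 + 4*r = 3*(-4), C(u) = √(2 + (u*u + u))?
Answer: 35 - 35*√2/2 ≈ 10.251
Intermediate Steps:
C(u) = √(2 + u + u²) (C(u) = √(2 + (u² + u)) = √(2 + (u + u²)) = √(2 + u + u²))
h(x, y) = √2 + x*y (h(x, y) = x*y + √(2 + 0 + 0²) = x*y + √(2 + 0 + 0) = x*y + √2 = √2 + x*y)
r = -9/2 (r = -3/2 + (3*(-4))/4 = -3/2 + (¼)*(-12) = -3/2 - 3 = -9/2 ≈ -4.5000)
(-13 + r)*h(W, 2) = (-13 - 9/2)*(√2 - 1*2) = -35*(√2 - 2)/2 = -35*(-2 + √2)/2 = 35 - 35*√2/2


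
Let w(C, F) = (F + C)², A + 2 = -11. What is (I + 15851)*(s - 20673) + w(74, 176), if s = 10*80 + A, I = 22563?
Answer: -763838304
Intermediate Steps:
A = -13 (A = -2 - 11 = -13)
w(C, F) = (C + F)²
s = 787 (s = 10*80 - 13 = 800 - 13 = 787)
(I + 15851)*(s - 20673) + w(74, 176) = (22563 + 15851)*(787 - 20673) + (74 + 176)² = 38414*(-19886) + 250² = -763900804 + 62500 = -763838304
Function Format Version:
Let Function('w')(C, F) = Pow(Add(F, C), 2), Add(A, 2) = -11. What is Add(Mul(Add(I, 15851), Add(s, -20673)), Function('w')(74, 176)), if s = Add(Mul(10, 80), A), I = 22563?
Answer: -763838304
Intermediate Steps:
A = -13 (A = Add(-2, -11) = -13)
Function('w')(C, F) = Pow(Add(C, F), 2)
s = 787 (s = Add(Mul(10, 80), -13) = Add(800, -13) = 787)
Add(Mul(Add(I, 15851), Add(s, -20673)), Function('w')(74, 176)) = Add(Mul(Add(22563, 15851), Add(787, -20673)), Pow(Add(74, 176), 2)) = Add(Mul(38414, -19886), Pow(250, 2)) = Add(-763900804, 62500) = -763838304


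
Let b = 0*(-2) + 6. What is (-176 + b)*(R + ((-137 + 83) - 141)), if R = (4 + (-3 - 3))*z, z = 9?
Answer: 36210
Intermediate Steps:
b = 6 (b = 0 + 6 = 6)
R = -18 (R = (4 + (-3 - 3))*9 = (4 - 6)*9 = -2*9 = -18)
(-176 + b)*(R + ((-137 + 83) - 141)) = (-176 + 6)*(-18 + ((-137 + 83) - 141)) = -170*(-18 + (-54 - 141)) = -170*(-18 - 195) = -170*(-213) = 36210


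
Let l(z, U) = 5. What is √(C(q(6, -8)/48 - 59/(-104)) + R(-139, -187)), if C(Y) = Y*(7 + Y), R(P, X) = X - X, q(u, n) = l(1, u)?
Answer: √2005753/624 ≈ 2.2696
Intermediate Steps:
q(u, n) = 5
R(P, X) = 0
√(C(q(6, -8)/48 - 59/(-104)) + R(-139, -187)) = √((5/48 - 59/(-104))*(7 + (5/48 - 59/(-104))) + 0) = √((5*(1/48) - 59*(-1/104))*(7 + (5*(1/48) - 59*(-1/104))) + 0) = √((5/48 + 59/104)*(7 + (5/48 + 59/104)) + 0) = √(419*(7 + 419/624)/624 + 0) = √((419/624)*(4787/624) + 0) = √(2005753/389376 + 0) = √(2005753/389376) = √2005753/624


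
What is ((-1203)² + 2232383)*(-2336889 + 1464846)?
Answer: -3208762446456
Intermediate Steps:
((-1203)² + 2232383)*(-2336889 + 1464846) = (1447209 + 2232383)*(-872043) = 3679592*(-872043) = -3208762446456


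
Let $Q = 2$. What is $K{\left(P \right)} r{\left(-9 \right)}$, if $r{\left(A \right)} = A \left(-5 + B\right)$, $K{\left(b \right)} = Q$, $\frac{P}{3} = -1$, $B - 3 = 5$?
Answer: $-54$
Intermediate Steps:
$B = 8$ ($B = 3 + 5 = 8$)
$P = -3$ ($P = 3 \left(-1\right) = -3$)
$K{\left(b \right)} = 2$
$r{\left(A \right)} = 3 A$ ($r{\left(A \right)} = A \left(-5 + 8\right) = A 3 = 3 A$)
$K{\left(P \right)} r{\left(-9 \right)} = 2 \cdot 3 \left(-9\right) = 2 \left(-27\right) = -54$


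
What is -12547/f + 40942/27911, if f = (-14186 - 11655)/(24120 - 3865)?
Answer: 7094345148057/721248151 ≈ 9836.2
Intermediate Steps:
f = -25841/20255 ≈ -1.2758
-12547/f + 40942/27911 = -12547/(-25841/20255) + 40942/27911 = -12547*(-20255/25841) + 40942*(1/27911) = 254139485/25841 + 40942/27911 = 7094345148057/721248151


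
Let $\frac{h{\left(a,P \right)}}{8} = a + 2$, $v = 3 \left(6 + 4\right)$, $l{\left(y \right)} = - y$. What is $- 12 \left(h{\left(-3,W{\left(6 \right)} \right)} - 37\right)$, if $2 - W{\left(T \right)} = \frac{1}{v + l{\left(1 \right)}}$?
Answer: $540$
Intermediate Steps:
$v = 30$ ($v = 3 \cdot 10 = 30$)
$W{\left(T \right)} = \frac{57}{29}$ ($W{\left(T \right)} = 2 - \frac{1}{30 - 1} = 2 - \frac{1}{29} = \frac{57}{29}$)
$h{\left(a,P \right)} = 16 + 8 a$ ($h{\left(a,P \right)} = 8 \left(a + 2\right) = 8 \left(2 + a\right) = 16 + 8 a$)
$- 12 \left(h{\left(-3,W{\left(6 \right)} \right)} - 37\right) = - 12 \left(\left(16 + 8 \left(-3\right)\right) - 37\right) = - 12 \left(\left(16 - 24\right) - 37\right) = - 12 \left(-8 - 37\right) = \left(-12\right) \left(-45\right) = 540$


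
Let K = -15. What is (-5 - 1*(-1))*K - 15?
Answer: 45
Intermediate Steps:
(-5 - 1*(-1))*K - 15 = (-5 - 1*(-1))*(-15) - 15 = (-5 + 1)*(-15) - 15 = -4*(-15) - 15 = 60 - 15 = 45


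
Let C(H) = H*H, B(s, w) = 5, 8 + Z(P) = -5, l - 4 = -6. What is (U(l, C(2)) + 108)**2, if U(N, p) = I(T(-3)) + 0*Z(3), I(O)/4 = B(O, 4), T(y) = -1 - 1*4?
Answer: 16384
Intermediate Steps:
l = -2 (l = 4 - 6 = -2)
Z(P) = -13 (Z(P) = -8 - 5 = -13)
T(y) = -5 (T(y) = -1 - 4 = -5)
C(H) = H**2
I(O) = 20 (I(O) = 4*5 = 20)
U(N, p) = 20 (U(N, p) = 20 + 0*(-13) = 20 + 0 = 20)
(U(l, C(2)) + 108)**2 = (20 + 108)**2 = 128**2 = 16384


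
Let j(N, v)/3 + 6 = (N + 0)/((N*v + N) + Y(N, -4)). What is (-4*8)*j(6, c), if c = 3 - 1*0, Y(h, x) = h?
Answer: 2784/5 ≈ 556.80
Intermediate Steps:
c = 3 (c = 3 + 0 = 3)
j(N, v) = -18 + 3*N/(2*N + N*v) (j(N, v) = -18 + 3*((N + 0)/((N*v + N) + N)) = -18 + 3*(N/((N + N*v) + N)) = -18 + 3*(N/(2*N + N*v)) = -18 + 3*N/(2*N + N*v))
(-4*8)*j(6, c) = (-4*8)*(3*(-11 - 6*3)/(2 + 3)) = -96*(-11 - 18)/5 = -96*(-29)/5 = -32*(-87/5) = 2784/5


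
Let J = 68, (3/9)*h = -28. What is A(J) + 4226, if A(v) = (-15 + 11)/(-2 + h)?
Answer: 181720/43 ≈ 4226.0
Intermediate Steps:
h = -84 (h = 3*(-28) = -84)
A(v) = 2/43 (A(v) = (-15 + 11)/(-2 - 84) = -4/(-86) = -4*(-1/86) = 2/43)
A(J) + 4226 = 2/43 + 4226 = 181720/43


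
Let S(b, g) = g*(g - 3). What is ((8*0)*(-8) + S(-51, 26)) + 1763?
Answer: 2361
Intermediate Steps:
S(b, g) = g*(-3 + g)
((8*0)*(-8) + S(-51, 26)) + 1763 = ((8*0)*(-8) + 26*(-3 + 26)) + 1763 = (0*(-8) + 26*23) + 1763 = (0 + 598) + 1763 = 598 + 1763 = 2361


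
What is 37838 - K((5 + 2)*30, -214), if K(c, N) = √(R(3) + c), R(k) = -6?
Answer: 37838 - 2*√51 ≈ 37824.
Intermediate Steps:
K(c, N) = √(-6 + c)
37838 - K((5 + 2)*30, -214) = 37838 - √(-6 + (5 + 2)*30) = 37838 - √(-6 + 7*30) = 37838 - √(-6 + 210) = 37838 - √204 = 37838 - 2*√51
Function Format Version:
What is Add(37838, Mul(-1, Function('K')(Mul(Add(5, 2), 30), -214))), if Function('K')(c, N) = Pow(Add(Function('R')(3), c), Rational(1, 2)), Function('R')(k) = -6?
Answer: Add(37838, Mul(-2, Pow(51, Rational(1, 2)))) ≈ 37824.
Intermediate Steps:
Function('K')(c, N) = Pow(Add(-6, c), Rational(1, 2))
Add(37838, Mul(-1, Function('K')(Mul(Add(5, 2), 30), -214))) = Add(37838, Mul(-1, Pow(Add(-6, Mul(Add(5, 2), 30)), Rational(1, 2)))) = Add(37838, Mul(-1, Pow(Add(-6, Mul(7, 30)), Rational(1, 2)))) = Add(37838, Mul(-1, Pow(Add(-6, 210), Rational(1, 2)))) = Add(37838, Mul(-1, Pow(204, Rational(1, 2)))) = Add(37838, Mul(-1, Mul(2, Pow(51, Rational(1, 2))))) = Add(37838, Mul(-2, Pow(51, Rational(1, 2))))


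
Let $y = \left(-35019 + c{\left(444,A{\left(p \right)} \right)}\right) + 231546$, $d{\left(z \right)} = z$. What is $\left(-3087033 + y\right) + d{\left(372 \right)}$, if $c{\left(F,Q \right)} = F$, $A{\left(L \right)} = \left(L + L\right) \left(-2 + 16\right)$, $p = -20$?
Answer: $-2889690$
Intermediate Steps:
$A{\left(L \right)} = 28 L$ ($A{\left(L \right)} = 2 L 14 = 28 L$)
$y = 196971$ ($y = \left(-35019 + 444\right) + 231546 = -34575 + 231546 = 196971$)
$\left(-3087033 + y\right) + d{\left(372 \right)} = \left(-3087033 + 196971\right) + 372 = -2890062 + 372 = -2889690$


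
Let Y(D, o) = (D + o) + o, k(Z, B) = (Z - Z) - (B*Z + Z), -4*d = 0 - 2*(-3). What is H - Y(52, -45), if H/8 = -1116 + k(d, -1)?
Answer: -8890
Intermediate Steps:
d = -3/2 (d = -(0 - 2*(-3))/4 = -(0 + 6)/4 = -1/4*6 = -3/2 ≈ -1.5000)
k(Z, B) = -Z - B*Z (k(Z, B) = 0 - (Z + B*Z) = 0 + (-Z - B*Z) = -Z - B*Z)
Y(D, o) = D + 2*o
H = -8928 (H = 8*(-1116 - 1*(-3/2)*(1 - 1)) = 8*(-1116 - 1*(-3/2)*0) = 8*(-1116 + 0) = 8*(-1116) = -8928)
H - Y(52, -45) = -8928 - (52 + 2*(-45)) = -8928 - (52 - 90) = -8928 - 1*(-38) = -8928 + 38 = -8890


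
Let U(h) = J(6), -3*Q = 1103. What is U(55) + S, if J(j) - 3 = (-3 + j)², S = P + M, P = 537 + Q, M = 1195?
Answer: 4129/3 ≈ 1376.3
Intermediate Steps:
Q = -1103/3 (Q = -⅓*1103 = -1103/3 ≈ -367.67)
P = 508/3 (P = 537 - 1103/3 = 508/3 ≈ 169.33)
S = 4093/3 (S = 508/3 + 1195 = 4093/3 ≈ 1364.3)
J(j) = 3 + (-3 + j)²
U(h) = 12 (U(h) = 3 + (-3 + 6)² = 3 + 3² = 3 + 9 = 12)
U(55) + S = 12 + 4093/3 = 4129/3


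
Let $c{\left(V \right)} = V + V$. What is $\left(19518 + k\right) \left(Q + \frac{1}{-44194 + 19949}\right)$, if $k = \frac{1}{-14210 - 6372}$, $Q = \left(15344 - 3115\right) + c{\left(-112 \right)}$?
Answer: $\frac{11692496209813740}{49901059} \approx 2.3431 \cdot 10^{8}$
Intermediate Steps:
$c{\left(V \right)} = 2 V$
$Q = 12005$ ($Q = \left(15344 - 3115\right) + 2 \left(-112\right) = 12229 - 224 = 12005$)
$k = - \frac{1}{20582}$ ($k = \frac{1}{-20582} = - \frac{1}{20582} \approx -4.8586 \cdot 10^{-5}$)
$\left(19518 + k\right) \left(Q + \frac{1}{-44194 + 19949}\right) = \left(19518 - \frac{1}{20582}\right) \left(12005 + \frac{1}{-44194 + 19949}\right) = \frac{401719475 \left(12005 + \frac{1}{-24245}\right)}{20582} = \frac{401719475 \left(12005 - \frac{1}{24245}\right)}{20582} = \frac{401719475}{20582} \cdot \frac{291061224}{24245} = \frac{11692496209813740}{49901059}$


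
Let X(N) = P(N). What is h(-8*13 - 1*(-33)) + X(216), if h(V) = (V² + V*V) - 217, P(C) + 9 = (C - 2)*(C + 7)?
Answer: 57578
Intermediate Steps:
P(C) = -9 + (-2 + C)*(7 + C) (P(C) = -9 + (C - 2)*(C + 7) = -9 + (-2 + C)*(7 + C))
h(V) = -217 + 2*V² (h(V) = (V² + V²) - 217 = 2*V² - 217 = -217 + 2*V²)
X(N) = -23 + N² + 5*N
h(-8*13 - 1*(-33)) + X(216) = (-217 + 2*(-8*13 - 1*(-33))²) + (-23 + 216² + 5*216) = (-217 + 2*(-104 + 33)²) + (-23 + 46656 + 1080) = (-217 + 2*(-71)²) + 47713 = (-217 + 2*5041) + 47713 = (-217 + 10082) + 47713 = 9865 + 47713 = 57578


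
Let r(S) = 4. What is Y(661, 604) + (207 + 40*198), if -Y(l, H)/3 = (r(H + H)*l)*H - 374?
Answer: -4781679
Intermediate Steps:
Y(l, H) = 1122 - 12*H*l (Y(l, H) = -3*((4*l)*H - 374) = -3*(4*H*l - 374) = -3*(-374 + 4*H*l) = 1122 - 12*H*l)
Y(661, 604) + (207 + 40*198) = (1122 - 12*604*661) + (207 + 40*198) = (1122 - 4790928) + (207 + 7920) = -4789806 + 8127 = -4781679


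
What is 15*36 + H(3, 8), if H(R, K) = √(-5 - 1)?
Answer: 540 + I*√6 ≈ 540.0 + 2.4495*I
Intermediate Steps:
H(R, K) = I*√6 (H(R, K) = √(-6) = I*√6)
15*36 + H(3, 8) = 15*36 + I*√6 = 540 + I*√6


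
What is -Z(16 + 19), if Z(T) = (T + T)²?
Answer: -4900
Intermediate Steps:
Z(T) = 4*T² (Z(T) = (2*T)² = 4*T²)
-Z(16 + 19) = -4*(16 + 19)² = -4*35² = -4*1225 = -1*4900 = -4900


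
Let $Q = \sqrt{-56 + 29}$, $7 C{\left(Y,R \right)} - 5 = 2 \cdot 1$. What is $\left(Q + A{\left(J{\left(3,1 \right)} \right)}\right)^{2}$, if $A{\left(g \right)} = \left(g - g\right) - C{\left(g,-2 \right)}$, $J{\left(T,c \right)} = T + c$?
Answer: $\left(1 - 3 i \sqrt{3}\right)^{2} \approx -26.0 - 10.392 i$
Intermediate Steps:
$C{\left(Y,R \right)} = 1$ ($C{\left(Y,R \right)} = \frac{5}{7} + \frac{2 \cdot 1}{7} = \frac{5}{7} + \frac{1}{7} \cdot 2 = \frac{5}{7} + \frac{2}{7} = 1$)
$A{\left(g \right)} = -1$ ($A{\left(g \right)} = \left(g - g\right) - 1 = 0 - 1 = -1$)
$Q = 3 i \sqrt{3}$ ($Q = \sqrt{-27} = 3 i \sqrt{3} \approx 5.1962 i$)
$\left(Q + A{\left(J{\left(3,1 \right)} \right)}\right)^{2} = \left(3 i \sqrt{3} - 1\right)^{2} = \left(-1 + 3 i \sqrt{3}\right)^{2}$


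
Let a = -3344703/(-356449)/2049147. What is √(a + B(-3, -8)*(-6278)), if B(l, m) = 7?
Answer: I*√2605060851147449480952732045/243472133001 ≈ 209.63*I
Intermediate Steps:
a = 1114901/243472133001 (a = -3344703*(-1/356449)*(1/2049147) = (3344703/356449)*(1/2049147) = 1114901/243472133001 ≈ 4.5792e-6)
√(a + B(-3, -8)*(-6278)) = √(1114901/243472133001 + 7*(-6278)) = √(1114901/243472133001 - 43946) = √(-10699626355747045/243472133001) = I*√2605060851147449480952732045/243472133001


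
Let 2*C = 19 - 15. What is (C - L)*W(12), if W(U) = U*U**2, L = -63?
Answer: 112320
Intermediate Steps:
C = 2 (C = (19 - 15)/2 = (1/2)*4 = 2)
W(U) = U**3
(C - L)*W(12) = (2 - 1*(-63))*12**3 = (2 + 63)*1728 = 65*1728 = 112320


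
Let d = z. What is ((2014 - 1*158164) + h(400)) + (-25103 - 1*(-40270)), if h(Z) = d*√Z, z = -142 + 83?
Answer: -142163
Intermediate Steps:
z = -59
d = -59
h(Z) = -59*√Z
((2014 - 1*158164) + h(400)) + (-25103 - 1*(-40270)) = ((2014 - 1*158164) - 59*√400) + (-25103 - 1*(-40270)) = ((2014 - 158164) - 59*20) + (-25103 + 40270) = (-156150 - 1180) + 15167 = -157330 + 15167 = -142163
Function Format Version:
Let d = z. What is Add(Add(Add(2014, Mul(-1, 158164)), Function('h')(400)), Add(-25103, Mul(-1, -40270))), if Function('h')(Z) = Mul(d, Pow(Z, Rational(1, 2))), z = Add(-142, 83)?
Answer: -142163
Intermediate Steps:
z = -59
d = -59
Function('h')(Z) = Mul(-59, Pow(Z, Rational(1, 2)))
Add(Add(Add(2014, Mul(-1, 158164)), Function('h')(400)), Add(-25103, Mul(-1, -40270))) = Add(Add(Add(2014, Mul(-1, 158164)), Mul(-59, Pow(400, Rational(1, 2)))), Add(-25103, Mul(-1, -40270))) = Add(Add(Add(2014, -158164), Mul(-59, 20)), Add(-25103, 40270)) = Add(Add(-156150, -1180), 15167) = Add(-157330, 15167) = -142163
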